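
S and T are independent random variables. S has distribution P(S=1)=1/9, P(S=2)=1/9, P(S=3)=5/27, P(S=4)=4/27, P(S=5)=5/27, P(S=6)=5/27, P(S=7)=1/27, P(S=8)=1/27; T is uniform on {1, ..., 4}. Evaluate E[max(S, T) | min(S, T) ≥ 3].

P(min(S, T) ≥ 3) = 7/18.
Summing max(S,T)·P(x,y) over outcomes with min(S, T) ≥ 3 gives 23/12.
E[max(S, T) | min(S, T) ≥ 3] = (23/12) / (7/18) = 69/14.

69/14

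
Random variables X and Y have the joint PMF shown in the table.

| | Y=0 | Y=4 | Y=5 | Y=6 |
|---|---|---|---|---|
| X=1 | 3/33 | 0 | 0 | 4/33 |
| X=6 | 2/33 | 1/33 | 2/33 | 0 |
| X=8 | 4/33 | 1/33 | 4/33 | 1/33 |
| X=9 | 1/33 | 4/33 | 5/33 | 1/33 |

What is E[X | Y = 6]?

P(Y = 6) = 2/11.
Summing X·P(X=x,Y=y) over the conditioning event gives 7/11.
E[X | Y = 6] = (7/11) / (2/11) = 7/2.

7/2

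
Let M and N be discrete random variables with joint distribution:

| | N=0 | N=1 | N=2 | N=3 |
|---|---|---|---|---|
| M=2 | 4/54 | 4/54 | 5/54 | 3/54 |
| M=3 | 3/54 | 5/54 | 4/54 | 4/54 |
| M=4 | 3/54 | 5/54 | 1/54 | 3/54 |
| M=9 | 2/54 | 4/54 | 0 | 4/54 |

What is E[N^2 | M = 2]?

P(M = 2) = 8/27.
Σ N^2·P over the event = 0·(4/54) + 1·(4/54) + 4·(5/54) + 9·(3/54) = 17/18.
E[N^2 | M = 2] = (17/18) / (8/27) = 51/16.

51/16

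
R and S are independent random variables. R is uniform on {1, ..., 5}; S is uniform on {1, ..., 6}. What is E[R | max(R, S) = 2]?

Outcomes with max(R, S) = 2: (1,2), (2,1), (2,2), each with probability 1/30.
E[R | max(R, S) = 2] = (1 + 2 + 2) / 3 = 5/3.

5/3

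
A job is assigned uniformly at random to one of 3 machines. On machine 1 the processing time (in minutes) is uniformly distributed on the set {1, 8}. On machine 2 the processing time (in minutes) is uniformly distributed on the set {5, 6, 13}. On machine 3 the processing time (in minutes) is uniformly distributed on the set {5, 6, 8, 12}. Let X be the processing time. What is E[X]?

E[X | machine 1] = (1+8)/2 = 9/2.
E[X | machine 2] = (5+6+13)/3 = 8.
E[X | machine 3] = (5+6+8+12)/4 = 31/4.
By the law of total expectation,
E[X] = (1/3)·(9/2) + (1/3)·(8) + (1/3)·(31/4) = 27/4.

27/4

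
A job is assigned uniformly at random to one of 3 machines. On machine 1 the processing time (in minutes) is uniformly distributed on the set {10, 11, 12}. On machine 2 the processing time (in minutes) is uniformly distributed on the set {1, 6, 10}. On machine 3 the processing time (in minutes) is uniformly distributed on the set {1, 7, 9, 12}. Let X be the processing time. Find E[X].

287/36

E[X | machine 1] = (10+11+12)/3 = 11.
E[X | machine 2] = (1+6+10)/3 = 17/3.
E[X | machine 3] = (1+7+9+12)/4 = 29/4.
E[X] = (1/3)·(11) + (1/3)·(17/3) + (1/3)·(29/4) = 287/36.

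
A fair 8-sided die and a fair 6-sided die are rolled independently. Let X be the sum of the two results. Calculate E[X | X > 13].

P(X > 13) = 1/48.
Σ over the event: 14·1/48 = 7/24.
E[X | X > 13] = (7/24) / (1/48) = 14.

14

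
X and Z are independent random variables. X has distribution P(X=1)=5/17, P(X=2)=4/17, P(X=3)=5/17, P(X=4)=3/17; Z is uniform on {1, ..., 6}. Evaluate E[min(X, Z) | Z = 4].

P(Z = 4) = 1/6.
Summing min(X,Z)·P(x,y) over outcomes with Z = 4 gives 20/51.
E[min(X, Z) | Z = 4] = (20/51) / (1/6) = 40/17.

40/17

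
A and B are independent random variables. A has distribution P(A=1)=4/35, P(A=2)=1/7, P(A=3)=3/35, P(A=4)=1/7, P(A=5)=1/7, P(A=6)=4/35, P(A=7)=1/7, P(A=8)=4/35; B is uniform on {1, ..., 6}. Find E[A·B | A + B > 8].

2453/93

P(A + B > 8) = 31/70.
Summing AB·P(x,y) over outcomes with A + B > 8 gives 2453/210.
E[A·B | A + B > 8] = (2453/210) / (31/70) = 2453/93.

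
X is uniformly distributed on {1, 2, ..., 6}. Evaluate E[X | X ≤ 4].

Given X ≤ 4, X is equally likely to be any of {1, 2, 3, 4}.
E[X | X ≤ 4] = (1 + 2 + 3 + 4) / 4 = 5/2.

5/2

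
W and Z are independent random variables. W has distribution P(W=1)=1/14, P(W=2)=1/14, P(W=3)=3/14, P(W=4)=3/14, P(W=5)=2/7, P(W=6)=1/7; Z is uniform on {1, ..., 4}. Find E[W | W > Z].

P(W > Z) = 5/7.
Summing W·P(x,y) over outcomes with W > Z gives 23/7.
E[W | W > Z] = (23/7) / (5/7) = 23/5.

23/5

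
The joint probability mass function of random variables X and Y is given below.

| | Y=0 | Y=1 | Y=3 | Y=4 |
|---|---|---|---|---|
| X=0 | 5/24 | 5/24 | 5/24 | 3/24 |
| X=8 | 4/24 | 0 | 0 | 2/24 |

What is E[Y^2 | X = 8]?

P(X = 8) = 1/4.
Σ Y^2·P over the event = 0·(4/24) + 16·(2/24) = 4/3.
E[Y^2 | X = 8] = (4/3) / (1/4) = 16/3.

16/3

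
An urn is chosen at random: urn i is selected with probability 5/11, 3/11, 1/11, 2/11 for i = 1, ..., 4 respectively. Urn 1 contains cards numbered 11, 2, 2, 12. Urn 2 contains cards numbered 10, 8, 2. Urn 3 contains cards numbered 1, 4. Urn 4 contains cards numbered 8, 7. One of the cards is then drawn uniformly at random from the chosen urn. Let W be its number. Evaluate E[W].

E[W | urn 1] = (11+2+2+12)/4 = 27/4.
E[W | urn 2] = (10+8+2)/3 = 20/3.
E[W | urn 3] = (1+4)/2 = 5/2.
E[W | urn 4] = (8+7)/2 = 15/2.
By the law of total expectation,
E[W] = (5/11)·(27/4) + (3/11)·(20/3) + (1/11)·(5/2) + (2/11)·(15/2) = 285/44.

285/44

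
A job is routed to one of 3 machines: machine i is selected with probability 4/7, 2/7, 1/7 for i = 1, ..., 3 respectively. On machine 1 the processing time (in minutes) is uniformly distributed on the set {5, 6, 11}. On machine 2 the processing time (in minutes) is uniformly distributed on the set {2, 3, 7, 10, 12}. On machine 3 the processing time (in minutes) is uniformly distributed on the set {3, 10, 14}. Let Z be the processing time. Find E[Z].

E[Z | machine 1] = (5+6+11)/3 = 22/3.
E[Z | machine 2] = (2+3+7+10+12)/5 = 34/5.
E[Z | machine 3] = (3+10+14)/3 = 9.
E[Z] = (4/7)·(22/3) + (2/7)·(34/5) + (1/7)·(9) = 779/105.

779/105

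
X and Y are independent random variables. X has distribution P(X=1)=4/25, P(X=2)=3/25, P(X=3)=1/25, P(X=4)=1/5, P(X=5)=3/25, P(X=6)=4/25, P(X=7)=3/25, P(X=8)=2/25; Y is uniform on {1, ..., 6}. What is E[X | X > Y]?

237/41

P(X > Y) = 41/75.
Summing X·P(x,y) over outcomes with X > Y gives 79/25.
E[X | X > Y] = (79/25) / (41/75) = 237/41.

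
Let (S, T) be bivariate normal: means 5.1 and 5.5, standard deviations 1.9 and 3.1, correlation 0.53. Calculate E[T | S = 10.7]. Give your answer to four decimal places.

E[T | S=x] = μ_T + ρ(σ_T/σ_S)(x − μ_S) for jointly normal variables.
E[T | S=10.7] = 5.5 + (0.53)·(3.1/1.9)·(10.7 − (5.1)) = 5.5 + (0.86474)·(5.6) = 10.3425.

10.3425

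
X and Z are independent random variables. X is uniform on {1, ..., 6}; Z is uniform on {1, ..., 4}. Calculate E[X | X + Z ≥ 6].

32/7

P(X + Z ≥ 6) = 7/12.
Summing X·P(x,y) over outcomes with X + Z ≥ 6 gives 8/3.
E[X | X + Z ≥ 6] = (8/3) / (7/12) = 32/7.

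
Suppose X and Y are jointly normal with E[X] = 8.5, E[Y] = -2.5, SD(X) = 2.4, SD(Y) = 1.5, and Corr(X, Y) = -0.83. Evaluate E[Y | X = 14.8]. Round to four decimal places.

-5.7681

E[Y | X=x] = μ_Y + ρ(σ_Y/σ_X)(x − μ_X) for jointly normal variables.
E[Y | X=14.8] = -2.5 + (-0.83)·(1.5/2.4)·(14.8 − (8.5)) = -2.5 + (-0.51875)·(6.3) = -5.7681.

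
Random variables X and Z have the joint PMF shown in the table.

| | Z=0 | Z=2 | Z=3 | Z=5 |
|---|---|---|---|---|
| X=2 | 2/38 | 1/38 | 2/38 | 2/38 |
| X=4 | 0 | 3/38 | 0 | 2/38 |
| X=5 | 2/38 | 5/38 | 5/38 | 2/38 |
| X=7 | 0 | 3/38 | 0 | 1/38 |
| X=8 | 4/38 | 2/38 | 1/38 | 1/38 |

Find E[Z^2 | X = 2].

P(X = 2) = 7/38.
Summing Z^2·P(X=x,Z=y) over the conditioning event gives 36/19.
E[Z^2 | X = 2] = (36/19) / (7/38) = 72/7.

72/7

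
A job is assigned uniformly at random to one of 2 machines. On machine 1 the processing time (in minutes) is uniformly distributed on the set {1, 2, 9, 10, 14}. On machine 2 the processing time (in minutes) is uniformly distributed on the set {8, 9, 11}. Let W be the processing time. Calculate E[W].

E[W | machine 1] = (1+2+9+10+14)/5 = 36/5.
E[W | machine 2] = (8+9+11)/3 = 28/3.
E[W] = (1/2)·(36/5) + (1/2)·(28/3) = 124/15.

124/15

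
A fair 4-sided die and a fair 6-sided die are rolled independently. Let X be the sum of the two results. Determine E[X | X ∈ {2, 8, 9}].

22/3

P(X ∈ {2, 8, 9}) = 1/4.
Σ over the event: 2·1/24 + 8·1/8 + 9·1/12 = 11/6.
E[X | X ∈ {2, 8, 9}] = (11/6) / (1/4) = 22/3.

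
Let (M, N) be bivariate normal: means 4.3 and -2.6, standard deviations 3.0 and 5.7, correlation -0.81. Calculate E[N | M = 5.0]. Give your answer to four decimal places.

The regression of N on M has slope ρ·σ_N/σ_M and passes through (μ_M, μ_N).
E[N | M=5.0] = -2.6 + (-0.81)·(5.7/3.0)·(5.0 − (4.3)) = -2.6 + (-1.539)·(0.7) = -3.6773.

-3.6773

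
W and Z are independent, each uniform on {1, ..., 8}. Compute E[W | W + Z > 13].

22/3

Outcomes with W + Z > 13: (6,8), (7,7), (7,8), (8,6), (8,7), (8,8), each with probability 1/64.
E[W | W + Z > 13] = (6 + 7 + 7 + 8 + 8 + 8) / 6 = 22/3.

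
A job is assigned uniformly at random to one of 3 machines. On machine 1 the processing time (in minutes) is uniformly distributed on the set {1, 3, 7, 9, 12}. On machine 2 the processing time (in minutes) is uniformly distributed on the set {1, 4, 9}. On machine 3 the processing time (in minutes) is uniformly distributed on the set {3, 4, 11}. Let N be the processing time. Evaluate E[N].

256/45

E[N | machine 1] = (1+3+7+9+12)/5 = 32/5.
E[N | machine 2] = (1+4+9)/3 = 14/3.
E[N | machine 3] = (3+4+11)/3 = 6.
E[N] = (1/3)·(32/5) + (1/3)·(14/3) + (1/3)·(6) = 256/45.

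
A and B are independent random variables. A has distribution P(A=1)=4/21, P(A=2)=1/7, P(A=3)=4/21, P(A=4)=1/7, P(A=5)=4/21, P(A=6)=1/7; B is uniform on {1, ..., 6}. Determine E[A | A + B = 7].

24/7

P(A + B = 7) = 1/6.
Summing A·P(x,y) over outcomes with A + B = 7 gives 4/7.
E[A | A + B = 7] = (4/7) / (1/6) = 24/7.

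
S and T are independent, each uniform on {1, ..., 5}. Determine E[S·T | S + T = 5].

Outcomes with S + T = 5: (1,4), (2,3), (3,2), (4,1), each with probability 1/25.
E[S·T | S + T = 5] = (4 + 6 + 6 + 4) / 4 = 5.

5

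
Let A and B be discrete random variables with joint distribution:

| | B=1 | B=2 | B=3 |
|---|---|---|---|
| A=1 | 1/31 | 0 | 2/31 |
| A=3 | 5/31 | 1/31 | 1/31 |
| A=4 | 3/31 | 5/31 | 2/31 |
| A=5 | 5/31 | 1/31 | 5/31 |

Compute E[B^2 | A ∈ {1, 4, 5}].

19/4

P(A ∈ {1, 4, 5}) = 24/31.
Σ B^2·P over the event = 1·(1/31) + 9·(2/31) + 1·(3/31) + 4·(5/31) + 9·(2/31) + 1·(5/31) + 4·(1/31) + 9·(5/31) = 114/31.
E[B^2 | A ∈ {1, 4, 5}] = (114/31) / (24/31) = 19/4.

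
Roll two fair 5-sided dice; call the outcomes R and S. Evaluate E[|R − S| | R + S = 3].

Outcomes with R + S = 3: (1,2), (2,1), each with probability 1/25.
E[|R − S| | R + S = 3] = (1 + 1) / 2 = 1.

1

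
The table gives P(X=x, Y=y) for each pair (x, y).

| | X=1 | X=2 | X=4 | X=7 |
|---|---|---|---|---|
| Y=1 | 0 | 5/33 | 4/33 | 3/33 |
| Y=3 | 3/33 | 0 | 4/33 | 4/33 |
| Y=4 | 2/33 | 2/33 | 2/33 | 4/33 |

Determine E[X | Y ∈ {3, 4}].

P(Y ∈ {3, 4}) = 7/11.
Σ X·P over the event = 1·(3/33) + 1·(2/33) + 2·(2/33) + 4·(4/33) + 4·(2/33) + 7·(4/33) + 7·(4/33) = 89/33.
E[X | Y ∈ {3, 4}] = (89/33) / (7/11) = 89/21.

89/21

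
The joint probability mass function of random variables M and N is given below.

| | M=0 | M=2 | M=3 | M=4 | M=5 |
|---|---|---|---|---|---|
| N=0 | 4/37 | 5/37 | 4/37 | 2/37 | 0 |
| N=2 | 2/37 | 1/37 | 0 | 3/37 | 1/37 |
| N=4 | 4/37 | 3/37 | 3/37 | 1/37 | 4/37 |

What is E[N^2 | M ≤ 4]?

25/4

P(M ≤ 4) = 32/37.
Summing N^2·P(M=x,N=y) over the conditioning event gives 200/37.
E[N^2 | M ≤ 4] = (200/37) / (32/37) = 25/4.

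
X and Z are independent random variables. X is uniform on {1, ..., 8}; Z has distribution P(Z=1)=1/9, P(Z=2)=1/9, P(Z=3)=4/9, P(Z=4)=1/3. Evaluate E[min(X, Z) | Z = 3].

21/8

P(Z = 3) = 4/9.
Summing min(X,Z)·P(x,y) over outcomes with Z = 3 gives 7/6.
E[min(X, Z) | Z = 3] = (7/6) / (4/9) = 21/8.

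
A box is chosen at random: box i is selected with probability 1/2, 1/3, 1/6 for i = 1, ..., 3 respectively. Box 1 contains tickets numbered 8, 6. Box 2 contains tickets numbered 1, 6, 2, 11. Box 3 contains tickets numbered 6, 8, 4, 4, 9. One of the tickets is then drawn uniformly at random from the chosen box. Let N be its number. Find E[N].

31/5

E[N | box 1] = (8+6)/2 = 7.
E[N | box 2] = (1+6+2+11)/4 = 5.
E[N | box 3] = (6+8+4+4+9)/5 = 31/5.
E[N] = (1/2)·(7) + (1/3)·(5) + (1/6)·(31/5) = 31/5.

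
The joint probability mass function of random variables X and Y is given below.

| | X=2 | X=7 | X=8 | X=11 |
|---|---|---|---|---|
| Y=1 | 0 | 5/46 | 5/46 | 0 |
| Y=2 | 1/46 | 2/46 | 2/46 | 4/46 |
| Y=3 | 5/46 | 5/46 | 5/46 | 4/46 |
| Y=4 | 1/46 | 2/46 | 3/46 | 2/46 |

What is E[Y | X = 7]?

P(X = 7) = 7/23.
Σ Y·P over the event = 1·(5/46) + 2·(2/46) + 3·(5/46) + 4·(2/46) = 16/23.
E[Y | X = 7] = (16/23) / (7/23) = 16/7.

16/7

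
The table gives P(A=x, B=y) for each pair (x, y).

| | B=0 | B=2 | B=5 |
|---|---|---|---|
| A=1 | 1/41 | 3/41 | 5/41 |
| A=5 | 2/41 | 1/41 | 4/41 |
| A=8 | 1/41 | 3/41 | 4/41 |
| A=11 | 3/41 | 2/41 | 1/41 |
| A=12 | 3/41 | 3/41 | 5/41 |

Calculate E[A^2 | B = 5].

1202/19

P(B = 5) = 19/41.
Σ A^2·P over the event = 1·(5/41) + 25·(4/41) + 64·(4/41) + 121·(1/41) + 144·(5/41) = 1202/41.
E[A^2 | B = 5] = (1202/41) / (19/41) = 1202/19.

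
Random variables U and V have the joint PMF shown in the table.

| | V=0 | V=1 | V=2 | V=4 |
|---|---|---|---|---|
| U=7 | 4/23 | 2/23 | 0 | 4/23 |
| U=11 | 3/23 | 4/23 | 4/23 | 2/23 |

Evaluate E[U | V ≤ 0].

P(V ≤ 0) = 7/23.
Σ U·P over the event = 7·(4/23) + 11·(3/23) = 61/23.
E[U | V ≤ 0] = (61/23) / (7/23) = 61/7.

61/7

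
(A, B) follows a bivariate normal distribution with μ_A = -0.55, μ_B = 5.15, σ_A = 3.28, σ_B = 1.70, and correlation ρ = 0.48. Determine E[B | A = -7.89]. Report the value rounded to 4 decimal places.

The regression of B on A has slope ρ·σ_B/σ_A and passes through (μ_A, μ_B).
E[B | A=-7.89] = 5.15 + (0.48)·(1.70/3.28)·(-7.89 − (-0.55)) = 5.15 + (0.24878)·(-7.34) = 3.3240.

3.3240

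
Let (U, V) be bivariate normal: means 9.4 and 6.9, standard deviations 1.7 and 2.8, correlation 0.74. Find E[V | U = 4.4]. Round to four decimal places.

0.8059

E[V | U=x] = μ_V + ρ(σ_V/σ_U)(x − μ_U) for jointly normal variables.
E[V | U=4.4] = 6.9 + (0.74)·(2.8/1.7)·(4.4 − (9.4)) = 6.9 + (1.21882)·(-5) = 0.8059.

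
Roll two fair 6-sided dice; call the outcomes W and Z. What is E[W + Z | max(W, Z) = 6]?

P(max(W, Z) = 6) = 11/36.
Summing (W+Z)·P(x,y) over outcomes with max(W, Z) = 6 gives 17/6.
E[W + Z | max(W, Z) = 6] = (17/6) / (11/36) = 102/11.

102/11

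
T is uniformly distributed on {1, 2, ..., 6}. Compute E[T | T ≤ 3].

2

Given T ≤ 3, T is equally likely to be any of {1, 2, 3}.
E[T | T ≤ 3] = (1 + 2 + 3) / 3 = 2.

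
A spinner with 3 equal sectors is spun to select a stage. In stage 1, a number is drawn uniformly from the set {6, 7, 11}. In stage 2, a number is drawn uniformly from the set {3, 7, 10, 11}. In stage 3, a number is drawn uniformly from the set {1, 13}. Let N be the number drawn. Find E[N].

E[N | stage 1] = (6+7+11)/3 = 8.
E[N | stage 2] = (3+7+10+11)/4 = 31/4.
E[N | stage 3] = (1+13)/2 = 7.
By the law of total expectation,
E[N] = (1/3)·(8) + (1/3)·(31/4) + (1/3)·(7) = 91/12.

91/12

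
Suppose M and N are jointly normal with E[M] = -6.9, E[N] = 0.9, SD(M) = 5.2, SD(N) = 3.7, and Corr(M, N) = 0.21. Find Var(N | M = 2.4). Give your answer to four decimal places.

Var(N | M=x) = (1 − ρ²)·σ_N².
Var(N | M=2.4) = (3.7)²·(1 − (0.21)²) = 13.69·0.9559 = 13.0863.

13.0863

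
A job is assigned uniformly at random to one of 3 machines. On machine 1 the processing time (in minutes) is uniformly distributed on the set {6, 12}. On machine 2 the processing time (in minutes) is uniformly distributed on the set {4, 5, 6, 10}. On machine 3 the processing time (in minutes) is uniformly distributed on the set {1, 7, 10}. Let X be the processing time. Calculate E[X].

85/12

E[X | machine 1] = (6+12)/2 = 9.
E[X | machine 2] = (4+5+6+10)/4 = 25/4.
E[X | machine 3] = (1+7+10)/3 = 6.
By the law of total expectation,
E[X] = (1/3)·(9) + (1/3)·(25/4) + (1/3)·(6) = 85/12.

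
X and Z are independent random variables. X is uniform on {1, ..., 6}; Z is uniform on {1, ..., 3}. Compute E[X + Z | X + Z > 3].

P(X + Z > 3) = 5/6.
Summing (X+Z)·P(x,y) over outcomes with X + Z > 3 gives 91/18.
E[X + Z | X + Z > 3] = (91/18) / (5/6) = 91/15.

91/15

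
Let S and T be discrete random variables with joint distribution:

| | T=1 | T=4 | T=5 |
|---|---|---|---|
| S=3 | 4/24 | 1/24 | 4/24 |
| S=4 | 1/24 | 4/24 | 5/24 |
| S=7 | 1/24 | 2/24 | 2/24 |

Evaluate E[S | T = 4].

33/7

P(T = 4) = 7/24.
Σ S·P over the event = 3·(1/24) + 4·(4/24) + 7·(2/24) = 11/8.
E[S | T = 4] = (11/8) / (7/24) = 33/7.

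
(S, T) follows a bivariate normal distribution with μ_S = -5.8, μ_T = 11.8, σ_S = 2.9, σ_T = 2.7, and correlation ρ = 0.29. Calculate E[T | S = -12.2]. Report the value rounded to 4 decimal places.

E[T | S=x] = μ_T + ρ(σ_T/σ_S)(x − μ_S) for jointly normal variables.
E[T | S=-12.2] = 11.8 + (0.29)·(2.7/2.9)·(-12.2 − (-5.8)) = 11.8 + (0.27)·(-6.4) = 10.0720.

10.0720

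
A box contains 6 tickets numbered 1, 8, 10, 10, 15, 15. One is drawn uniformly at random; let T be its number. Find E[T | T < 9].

P(T < 9) = 1/3.
Σ over the event: 1·1/6 + 8·1/6 = 3/2.
E[T | T < 9] = (3/2) / (1/3) = 9/2.

9/2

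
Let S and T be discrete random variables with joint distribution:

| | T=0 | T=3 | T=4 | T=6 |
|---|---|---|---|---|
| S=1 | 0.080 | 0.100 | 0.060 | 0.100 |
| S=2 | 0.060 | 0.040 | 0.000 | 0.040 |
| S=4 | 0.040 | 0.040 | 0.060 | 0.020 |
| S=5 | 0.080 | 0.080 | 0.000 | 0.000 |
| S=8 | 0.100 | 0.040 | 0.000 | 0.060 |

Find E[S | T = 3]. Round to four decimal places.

3.5333

P(T = 3) = 0.300.
Σ S·P over the event = 1·(0.100) + 2·(0.040) + 4·(0.040) + 5·(0.080) + 8·(0.040) = 1.060.
E[S | T = 3] = (1.060) / (0.300) = 3.5333.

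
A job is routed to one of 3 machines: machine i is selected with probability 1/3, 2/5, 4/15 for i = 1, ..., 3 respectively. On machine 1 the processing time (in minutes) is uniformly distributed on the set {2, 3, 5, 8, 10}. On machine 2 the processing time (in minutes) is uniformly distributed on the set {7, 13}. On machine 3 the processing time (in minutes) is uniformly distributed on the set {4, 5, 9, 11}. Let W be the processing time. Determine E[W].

39/5

E[W | machine 1] = (2+3+5+8+10)/5 = 28/5.
E[W | machine 2] = (7+13)/2 = 10.
E[W | machine 3] = (4+5+9+11)/4 = 29/4.
E[W] = (1/3)·(28/5) + (2/5)·(10) + (4/15)·(29/4) = 39/5.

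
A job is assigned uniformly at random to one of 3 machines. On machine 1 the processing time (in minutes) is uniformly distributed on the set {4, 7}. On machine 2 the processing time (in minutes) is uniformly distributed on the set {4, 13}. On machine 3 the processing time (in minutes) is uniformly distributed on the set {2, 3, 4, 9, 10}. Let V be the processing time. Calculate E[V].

98/15

E[V | machine 1] = (4+7)/2 = 11/2.
E[V | machine 2] = (4+13)/2 = 17/2.
E[V | machine 3] = (2+3+4+9+10)/5 = 28/5.
By the law of total expectation,
E[V] = (1/3)·(11/2) + (1/3)·(17/2) + (1/3)·(28/5) = 98/15.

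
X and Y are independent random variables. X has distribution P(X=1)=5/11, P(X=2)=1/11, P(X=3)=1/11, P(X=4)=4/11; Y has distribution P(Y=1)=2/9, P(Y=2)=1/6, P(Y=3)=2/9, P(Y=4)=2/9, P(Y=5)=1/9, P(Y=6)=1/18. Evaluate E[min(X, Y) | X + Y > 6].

192/59

P(X + Y > 6) = 59/198.
Summing min(X,Y)·P(x,y) over outcomes with X + Y > 6 gives 32/33.
E[min(X, Y) | X + Y > 6] = (32/33) / (59/198) = 192/59.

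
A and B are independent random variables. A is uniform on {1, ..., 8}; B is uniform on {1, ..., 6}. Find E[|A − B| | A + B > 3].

P(A + B > 3) = 15/16.
Summing |A−B|·P(x,y) over outcomes with A + B > 3 gives 29/12.
E[|A − B| | A + B > 3] = (29/12) / (15/16) = 116/45.

116/45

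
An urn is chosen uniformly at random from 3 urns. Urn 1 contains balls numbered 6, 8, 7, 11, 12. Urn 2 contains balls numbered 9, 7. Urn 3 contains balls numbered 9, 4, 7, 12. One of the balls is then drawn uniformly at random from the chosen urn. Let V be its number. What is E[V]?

124/15

E[V | urn 1] = (6+8+7+11+12)/5 = 44/5.
E[V | urn 2] = (9+7)/2 = 8.
E[V | urn 3] = (9+4+7+12)/4 = 8.
By the law of total expectation,
E[V] = (1/3)·(44/5) + (1/3)·(8) + (1/3)·(8) = 124/15.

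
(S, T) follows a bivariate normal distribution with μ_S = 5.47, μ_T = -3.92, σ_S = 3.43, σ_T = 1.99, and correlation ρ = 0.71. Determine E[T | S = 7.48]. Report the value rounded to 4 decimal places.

For a bivariate normal, E[T | S=x] = μ_T + ρ·(σ_T/σ_S)·(x − μ_S).
E[T | S=7.48] = -3.92 + (0.71)·(1.99/3.43)·(7.48 − (5.47)) = -3.92 + (0.41192)·(2.01) = -3.0920.

-3.0920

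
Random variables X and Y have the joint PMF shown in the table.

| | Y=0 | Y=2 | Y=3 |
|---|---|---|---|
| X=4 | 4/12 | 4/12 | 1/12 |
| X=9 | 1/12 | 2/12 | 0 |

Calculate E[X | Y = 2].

P(Y = 2) = 1/2.
Summing X·P(X=x,Y=y) over the conditioning event gives 17/6.
E[X | Y = 2] = (17/6) / (1/2) = 17/3.

17/3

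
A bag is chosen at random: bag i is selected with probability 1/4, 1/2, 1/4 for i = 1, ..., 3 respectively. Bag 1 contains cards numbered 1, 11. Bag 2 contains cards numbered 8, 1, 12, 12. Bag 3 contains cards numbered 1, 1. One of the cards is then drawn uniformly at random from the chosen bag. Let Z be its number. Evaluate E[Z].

47/8

E[Z | bag 1] = (1+11)/2 = 6.
E[Z | bag 2] = (8+1+12+12)/4 = 33/4.
E[Z | bag 3] = (1+1)/2 = 1.
By the law of total expectation,
E[Z] = (1/4)·(6) + (1/2)·(33/4) + (1/4)·(1) = 47/8.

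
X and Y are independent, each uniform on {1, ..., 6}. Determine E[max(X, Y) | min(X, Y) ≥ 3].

41/8

P(min(X, Y) ≥ 3) = 4/9.
Summing max(X,Y)·P(x,y) over outcomes with min(X, Y) ≥ 3 gives 41/18.
E[max(X, Y) | min(X, Y) ≥ 3] = (41/18) / (4/9) = 41/8.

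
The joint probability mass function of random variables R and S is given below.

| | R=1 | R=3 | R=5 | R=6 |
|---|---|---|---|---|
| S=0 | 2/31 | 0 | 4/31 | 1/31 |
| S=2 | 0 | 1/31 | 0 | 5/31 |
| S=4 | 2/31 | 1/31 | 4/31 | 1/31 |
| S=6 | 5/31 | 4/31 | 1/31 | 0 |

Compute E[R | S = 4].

P(S = 4) = 8/31.
Σ R·P over the event = 1·(2/31) + 3·(1/31) + 5·(4/31) + 6·(1/31) = 1.
E[R | S = 4] = (1) / (8/31) = 31/8.

31/8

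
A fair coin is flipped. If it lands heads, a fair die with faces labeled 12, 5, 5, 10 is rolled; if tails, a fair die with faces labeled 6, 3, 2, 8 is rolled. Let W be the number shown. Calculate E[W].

E[W | heads] = (12+5+5+10)/4 = 8.
E[W | tails] = (6+3+2+8)/4 = 19/4.
By the law of total expectation,
E[W] = (1/2)·(8) + (1/2)·(19/4) = 51/8.

51/8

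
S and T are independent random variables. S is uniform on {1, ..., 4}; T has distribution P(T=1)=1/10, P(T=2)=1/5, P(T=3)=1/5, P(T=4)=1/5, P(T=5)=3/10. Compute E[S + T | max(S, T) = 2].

17/5

P(max(S, T) = 2) = 1/8.
Summing (S+T)·P(x,y) over outcomes with max(S, T) = 2 gives 17/40.
E[S + T | max(S, T) = 2] = (17/40) / (1/8) = 17/5.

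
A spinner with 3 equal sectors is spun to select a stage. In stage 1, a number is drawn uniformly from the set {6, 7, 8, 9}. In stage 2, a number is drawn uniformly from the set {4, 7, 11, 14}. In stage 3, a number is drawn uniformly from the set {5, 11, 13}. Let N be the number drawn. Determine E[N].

157/18

E[N | stage 1] = (6+7+8+9)/4 = 15/2.
E[N | stage 2] = (4+7+11+14)/4 = 9.
E[N | stage 3] = (5+11+13)/3 = 29/3.
E[N] = (1/3)·(15/2) + (1/3)·(9) + (1/3)·(29/3) = 157/18.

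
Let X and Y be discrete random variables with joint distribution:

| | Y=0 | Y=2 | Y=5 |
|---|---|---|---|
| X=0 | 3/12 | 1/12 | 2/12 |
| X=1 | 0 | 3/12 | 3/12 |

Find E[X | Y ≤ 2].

3/7

P(Y ≤ 2) = 7/12.
Σ X·P over the event = 0·(3/12) + 0·(1/12) + 1·(3/12) = 1/4.
E[X | Y ≤ 2] = (1/4) / (7/12) = 3/7.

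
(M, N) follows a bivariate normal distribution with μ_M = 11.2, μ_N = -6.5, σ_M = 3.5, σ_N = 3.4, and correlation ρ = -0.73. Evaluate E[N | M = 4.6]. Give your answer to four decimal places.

-1.8197

E[N | M=x] = μ_N + ρ(σ_N/σ_M)(x − μ_M) for jointly normal variables.
E[N | M=4.6] = -6.5 + (-0.73)·(3.4/3.5)·(4.6 − (11.2)) = -6.5 + (-0.70914)·(-6.6) = -1.8197.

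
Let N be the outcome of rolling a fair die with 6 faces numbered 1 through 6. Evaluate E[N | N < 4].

Given N < 4, N is equally likely to be any of {1, 2, 3}.
E[N | N < 4] = (1 + 2 + 3) / 3 = 2.

2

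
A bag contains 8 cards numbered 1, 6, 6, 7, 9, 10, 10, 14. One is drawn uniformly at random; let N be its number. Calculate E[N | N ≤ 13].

7

P(N ≤ 13) = 7/8.
Σ over the event: 1·1/8 + 6·1/4 + 7·1/8 + 9·1/8 + 10·1/4 = 49/8.
E[N | N ≤ 13] = (49/8) / (7/8) = 7.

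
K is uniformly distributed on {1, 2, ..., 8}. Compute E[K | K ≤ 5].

Given K ≤ 5, K is equally likely to be any of {1, 2, 3, 4, 5}.
E[K | K ≤ 5] = (1 + 2 + 3 + 4 + 5) / 5 = 3.

3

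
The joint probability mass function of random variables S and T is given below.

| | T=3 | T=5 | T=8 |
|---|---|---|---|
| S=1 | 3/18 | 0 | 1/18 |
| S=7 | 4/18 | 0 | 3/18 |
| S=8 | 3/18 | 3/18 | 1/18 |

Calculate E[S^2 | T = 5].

64

P(T = 5) = 1/6.
Σ S^2·P over the event = 64·(3/18) = 32/3.
E[S^2 | T = 5] = (32/3) / (1/6) = 64.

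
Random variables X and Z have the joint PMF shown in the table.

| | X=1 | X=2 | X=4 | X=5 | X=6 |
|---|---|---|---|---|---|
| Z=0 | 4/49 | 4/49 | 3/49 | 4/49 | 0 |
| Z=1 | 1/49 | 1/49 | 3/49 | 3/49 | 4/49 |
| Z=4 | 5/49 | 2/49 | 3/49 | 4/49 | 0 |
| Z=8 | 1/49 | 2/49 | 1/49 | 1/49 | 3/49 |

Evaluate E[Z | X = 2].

25/9

P(X = 2) = 9/49.
Summing Z·P(X=x,Z=y) over the conditioning event gives 25/49.
E[Z | X = 2] = (25/49) / (9/49) = 25/9.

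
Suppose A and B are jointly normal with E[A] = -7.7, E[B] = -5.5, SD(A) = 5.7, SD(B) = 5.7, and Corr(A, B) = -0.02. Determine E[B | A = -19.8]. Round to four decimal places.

-5.2580

For a bivariate normal, E[B | A=x] = μ_B + ρ·(σ_B/σ_A)·(x − μ_A).
E[B | A=-19.8] = -5.5 + (-0.02)·(5.7/5.7)·(-19.8 − (-7.7)) = -5.5 + (-0.02)·(-12.1) = -5.2580.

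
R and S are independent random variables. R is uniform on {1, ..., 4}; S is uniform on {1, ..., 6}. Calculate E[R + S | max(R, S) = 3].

Outcomes with max(R, S) = 3: (1,3), (2,3), (3,1), (3,2), (3,3), each with probability 1/24.
E[R + S | max(R, S) = 3] = (4 + 5 + 4 + 5 + 6) / 5 = 24/5.

24/5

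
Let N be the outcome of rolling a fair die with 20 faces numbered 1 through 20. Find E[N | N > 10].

31/2

Given N > 10, N is equally likely to be any of {11, 12, 13, 14, 15, 16, 17, 18, 19, 20}.
E[N | N > 10] = (11 + 12 + 13 + 14 + 15 + 16 + 17 + 18 + 19 + 20) / 10 = 31/2.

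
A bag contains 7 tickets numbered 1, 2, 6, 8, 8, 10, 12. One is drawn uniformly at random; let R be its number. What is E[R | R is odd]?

P(R is odd) = 1/7.
Σ over the event: 1·1/7 = 1/7.
E[R | R is odd] = (1/7) / (1/7) = 1.

1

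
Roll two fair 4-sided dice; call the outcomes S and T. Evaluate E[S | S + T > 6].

P(S + T > 6) = 3/16.
Summing S·P(x,y) over outcomes with S + T > 6 gives 11/16.
E[S | S + T > 6] = (11/16) / (3/16) = 11/3.

11/3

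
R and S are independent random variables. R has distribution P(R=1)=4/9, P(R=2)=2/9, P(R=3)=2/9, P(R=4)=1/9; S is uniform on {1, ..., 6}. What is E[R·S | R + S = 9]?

56/3

P(R + S = 9) = 1/18.
Summing RS·P(x,y) over outcomes with R + S = 9 gives 28/27.
E[R·S | R + S = 9] = (28/27) / (1/18) = 56/3.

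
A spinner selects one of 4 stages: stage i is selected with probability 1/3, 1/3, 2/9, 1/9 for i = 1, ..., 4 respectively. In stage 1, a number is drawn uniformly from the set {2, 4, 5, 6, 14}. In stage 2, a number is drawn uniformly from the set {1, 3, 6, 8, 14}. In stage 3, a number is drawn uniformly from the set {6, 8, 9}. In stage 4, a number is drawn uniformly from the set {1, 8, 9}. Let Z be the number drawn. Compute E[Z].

E[Z | stage 1] = (2+4+5+6+14)/5 = 31/5.
E[Z | stage 2] = (1+3+6+8+14)/5 = 32/5.
E[Z | stage 3] = (6+8+9)/3 = 23/3.
E[Z | stage 4] = (1+8+9)/3 = 6.
E[Z] = (1/3)·(31/5) + (1/3)·(32/5) + (2/9)·(23/3) + (1/9)·(6) = 887/135.

887/135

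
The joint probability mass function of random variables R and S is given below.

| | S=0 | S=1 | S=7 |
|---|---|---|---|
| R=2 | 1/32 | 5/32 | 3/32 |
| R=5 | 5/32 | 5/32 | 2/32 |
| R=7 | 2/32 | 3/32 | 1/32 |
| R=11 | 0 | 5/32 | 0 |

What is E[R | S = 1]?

P(S = 1) = 9/16.
Σ R·P over the event = 2·(5/32) + 5·(5/32) + 7·(3/32) + 11·(5/32) = 111/32.
E[R | S = 1] = (111/32) / (9/16) = 37/6.

37/6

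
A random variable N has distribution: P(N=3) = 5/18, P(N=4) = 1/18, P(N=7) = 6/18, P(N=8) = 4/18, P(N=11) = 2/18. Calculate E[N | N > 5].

P(N > 5) = 2/3.
Σ over the event: 7·1/3 + 8·2/9 + 11·1/9 = 16/3.
E[N | N > 5] = (16/3) / (2/3) = 8.

8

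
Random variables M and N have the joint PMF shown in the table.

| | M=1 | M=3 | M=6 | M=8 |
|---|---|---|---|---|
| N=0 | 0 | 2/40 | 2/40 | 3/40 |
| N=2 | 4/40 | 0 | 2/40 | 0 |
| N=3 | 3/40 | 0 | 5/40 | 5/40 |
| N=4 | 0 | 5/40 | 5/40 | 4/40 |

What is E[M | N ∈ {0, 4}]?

17/3

P(N ∈ {0, 4}) = 21/40.
Σ M·P over the event = 3·(2/40) + 3·(5/40) + 6·(2/40) + 6·(5/40) + 8·(3/40) + 8·(4/40) = 119/40.
E[M | N ∈ {0, 4}] = (119/40) / (21/40) = 17/3.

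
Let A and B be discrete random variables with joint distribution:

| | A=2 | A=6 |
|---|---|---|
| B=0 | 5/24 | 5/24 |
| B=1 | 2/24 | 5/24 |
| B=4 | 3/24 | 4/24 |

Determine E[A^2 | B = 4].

P(B = 4) = 7/24.
Σ A^2·P over the event = 4·(3/24) + 36·(4/24) = 13/2.
E[A^2 | B = 4] = (13/2) / (7/24) = 156/7.

156/7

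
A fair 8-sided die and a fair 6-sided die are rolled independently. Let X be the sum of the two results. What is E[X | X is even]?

8

P(X is even) = 1/2.
Σ over the event: 2·1/48 + 4·1/16 + 6·5/48 + 8·1/8 + 10·5/48 + 12·1/16 + 14·1/48 = 4.
E[X | X is even] = (4) / (1/2) = 8.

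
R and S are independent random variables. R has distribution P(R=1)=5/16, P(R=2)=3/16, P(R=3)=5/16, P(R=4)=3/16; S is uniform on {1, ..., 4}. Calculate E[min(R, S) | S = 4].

P(S = 4) = 1/4.
Summing min(R,S)·P(x,y) over outcomes with S = 4 gives 19/32.
E[min(R, S) | S = 4] = (19/32) / (1/4) = 19/8.

19/8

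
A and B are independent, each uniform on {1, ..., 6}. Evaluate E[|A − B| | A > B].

7/3

P(A > B) = 5/12.
Summing |A−B|·P(x,y) over outcomes with A > B gives 35/36.
E[|A − B| | A > B] = (35/36) / (5/12) = 7/3.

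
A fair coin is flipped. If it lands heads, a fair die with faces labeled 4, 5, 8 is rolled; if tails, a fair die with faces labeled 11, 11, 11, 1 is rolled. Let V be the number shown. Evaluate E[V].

E[V | heads] = (4+5+8)/3 = 17/3.
E[V | tails] = (11+11+11+1)/4 = 17/2.
By the law of total expectation,
E[V] = (1/2)·(17/3) + (1/2)·(17/2) = 85/12.

85/12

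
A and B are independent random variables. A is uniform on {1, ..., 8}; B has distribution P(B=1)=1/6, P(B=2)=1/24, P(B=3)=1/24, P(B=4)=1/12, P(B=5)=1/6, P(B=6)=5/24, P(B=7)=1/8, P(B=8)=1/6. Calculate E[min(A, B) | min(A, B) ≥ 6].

P(min(A, B) ≥ 6) = 3/16.
Summing min(A,B)·P(x,y) over outcomes with min(A, B) ≥ 6 gives 39/32.
E[min(A, B) | min(A, B) ≥ 6] = (39/32) / (3/16) = 13/2.

13/2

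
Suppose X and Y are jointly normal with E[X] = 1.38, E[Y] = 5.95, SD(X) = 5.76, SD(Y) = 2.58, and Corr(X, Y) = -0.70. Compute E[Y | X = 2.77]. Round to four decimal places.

5.5142

The regression of Y on X has slope ρ·σ_Y/σ_X and passes through (μ_X, μ_Y).
E[Y | X=2.77] = 5.95 + (-0.70)·(2.58/5.76)·(2.77 − (1.38)) = 5.95 + (-0.31354)·(1.39) = 5.5142.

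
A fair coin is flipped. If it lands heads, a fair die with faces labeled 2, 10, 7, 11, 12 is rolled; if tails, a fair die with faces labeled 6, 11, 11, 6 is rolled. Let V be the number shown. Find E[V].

169/20

E[V | heads] = (2+10+7+11+12)/5 = 42/5.
E[V | tails] = (6+11+11+6)/4 = 17/2.
E[V] = (1/2)·(42/5) + (1/2)·(17/2) = 169/20.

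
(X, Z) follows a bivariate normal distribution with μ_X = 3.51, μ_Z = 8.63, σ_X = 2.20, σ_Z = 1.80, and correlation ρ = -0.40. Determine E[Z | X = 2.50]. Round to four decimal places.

8.9605

The regression of Z on X has slope ρ·σ_Z/σ_X and passes through (μ_X, μ_Z).
E[Z | X=2.50] = 8.63 + (-0.40)·(1.80/2.20)·(2.50 − (3.51)) = 8.63 + (-0.32727)·(-1.01) = 8.9605.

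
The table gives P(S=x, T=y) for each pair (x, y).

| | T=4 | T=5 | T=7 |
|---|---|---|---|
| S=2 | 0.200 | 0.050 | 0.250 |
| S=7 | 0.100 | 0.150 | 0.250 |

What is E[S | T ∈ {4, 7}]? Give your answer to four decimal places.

P(T ∈ {4, 7}) = 0.800.
Σ S·P over the event = 2·(0.200) + 2·(0.250) + 7·(0.100) + 7·(0.250) = 3.350.
E[S | T ∈ {4, 7}] = (3.350) / (0.800) = 4.1875.

4.1875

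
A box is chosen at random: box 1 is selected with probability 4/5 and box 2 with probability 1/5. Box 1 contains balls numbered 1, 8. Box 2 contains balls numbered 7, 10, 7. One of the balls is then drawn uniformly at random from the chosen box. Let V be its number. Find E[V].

E[V | box 1] = (1+8)/2 = 9/2.
E[V | box 2] = (7+10+7)/3 = 8.
By the law of total expectation,
E[V] = (4/5)·(9/2) + (1/5)·(8) = 26/5.

26/5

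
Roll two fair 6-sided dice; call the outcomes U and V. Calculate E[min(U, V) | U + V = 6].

Outcomes with U + V = 6: (1,5), (2,4), (3,3), (4,2), (5,1), each with probability 1/36.
E[min(U, V) | U + V = 6] = (1 + 2 + 3 + 2 + 1) / 5 = 9/5.

9/5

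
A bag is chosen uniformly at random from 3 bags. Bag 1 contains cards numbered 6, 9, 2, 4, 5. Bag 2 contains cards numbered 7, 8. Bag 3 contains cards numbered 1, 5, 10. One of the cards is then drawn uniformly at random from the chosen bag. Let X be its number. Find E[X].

541/90

E[X | bag 1] = (6+9+2+4+5)/5 = 26/5.
E[X | bag 2] = (7+8)/2 = 15/2.
E[X | bag 3] = (1+5+10)/3 = 16/3.
E[X] = (1/3)·(26/5) + (1/3)·(15/2) + (1/3)·(16/3) = 541/90.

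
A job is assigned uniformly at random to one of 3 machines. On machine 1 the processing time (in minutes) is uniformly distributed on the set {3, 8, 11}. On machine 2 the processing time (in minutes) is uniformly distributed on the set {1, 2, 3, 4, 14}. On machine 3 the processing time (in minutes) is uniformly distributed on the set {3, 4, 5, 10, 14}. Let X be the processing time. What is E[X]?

E[X | machine 1] = (3+8+11)/3 = 22/3.
E[X | machine 2] = (1+2+3+4+14)/5 = 24/5.
E[X | machine 3] = (3+4+5+10+14)/5 = 36/5.
By the law of total expectation,
E[X] = (1/3)·(22/3) + (1/3)·(24/5) + (1/3)·(36/5) = 58/9.

58/9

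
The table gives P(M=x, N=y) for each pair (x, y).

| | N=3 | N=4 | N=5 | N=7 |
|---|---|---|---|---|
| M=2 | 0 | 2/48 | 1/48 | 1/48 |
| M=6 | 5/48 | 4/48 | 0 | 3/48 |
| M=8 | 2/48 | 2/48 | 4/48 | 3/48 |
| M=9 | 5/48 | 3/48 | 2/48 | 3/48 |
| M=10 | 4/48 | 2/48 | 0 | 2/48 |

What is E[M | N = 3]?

P(N = 3) = 1/3.
Σ M·P over the event = 6·(5/48) + 8·(2/48) + 9·(5/48) + 10·(4/48) = 131/48.
E[M | N = 3] = (131/48) / (1/3) = 131/16.

131/16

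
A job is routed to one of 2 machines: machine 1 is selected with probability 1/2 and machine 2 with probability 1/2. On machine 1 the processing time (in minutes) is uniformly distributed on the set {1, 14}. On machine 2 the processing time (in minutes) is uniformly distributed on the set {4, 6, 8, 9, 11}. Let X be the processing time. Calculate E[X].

E[X | machine 1] = (1+14)/2 = 15/2.
E[X | machine 2] = (4+6+8+9+11)/5 = 38/5.
E[X] = (1/2)·(15/2) + (1/2)·(38/5) = 151/20.

151/20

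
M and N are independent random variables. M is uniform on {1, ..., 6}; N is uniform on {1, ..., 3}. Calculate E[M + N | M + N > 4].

79/12

P(M + N > 4) = 2/3.
Summing (M+N)·P(x,y) over outcomes with M + N > 4 gives 79/18.
E[M + N | M + N > 4] = (79/18) / (2/3) = 79/12.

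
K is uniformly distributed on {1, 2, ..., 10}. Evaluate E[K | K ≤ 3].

2

Given K ≤ 3, K is equally likely to be any of {1, 2, 3}.
E[K | K ≤ 3] = (1 + 2 + 3) / 3 = 2.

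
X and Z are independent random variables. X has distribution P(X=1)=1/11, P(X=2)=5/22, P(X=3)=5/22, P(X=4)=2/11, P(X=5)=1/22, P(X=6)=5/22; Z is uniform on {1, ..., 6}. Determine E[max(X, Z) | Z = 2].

P(Z = 2) = 1/6.
Summing max(X,Z)·P(x,y) over outcomes with Z = 2 gives 20/33.
E[max(X, Z) | Z = 2] = (20/33) / (1/6) = 40/11.

40/11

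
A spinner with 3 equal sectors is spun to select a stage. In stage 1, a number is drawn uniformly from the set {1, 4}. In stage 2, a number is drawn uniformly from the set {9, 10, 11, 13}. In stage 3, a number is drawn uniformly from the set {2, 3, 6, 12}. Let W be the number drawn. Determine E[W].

19/3

E[W | stage 1] = (1+4)/2 = 5/2.
E[W | stage 2] = (9+10+11+13)/4 = 43/4.
E[W | stage 3] = (2+3+6+12)/4 = 23/4.
E[W] = (1/3)·(5/2) + (1/3)·(43/4) + (1/3)·(23/4) = 19/3.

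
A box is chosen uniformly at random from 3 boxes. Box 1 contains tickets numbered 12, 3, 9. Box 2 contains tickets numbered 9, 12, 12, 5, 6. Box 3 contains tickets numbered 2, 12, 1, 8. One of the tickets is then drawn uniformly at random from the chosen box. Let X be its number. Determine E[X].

E[X | box 1] = (12+3+9)/3 = 8.
E[X | box 2] = (9+12+12+5+6)/5 = 44/5.
E[X | box 3] = (2+12+1+8)/4 = 23/4.
By the law of total expectation,
E[X] = (1/3)·(8) + (1/3)·(44/5) + (1/3)·(23/4) = 451/60.

451/60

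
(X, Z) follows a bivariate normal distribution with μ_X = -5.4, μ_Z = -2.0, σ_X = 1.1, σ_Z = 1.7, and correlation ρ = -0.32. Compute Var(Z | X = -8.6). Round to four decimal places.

Var(Z | X=x) = (1 − ρ²)·σ_Z².
Var(Z | X=-8.6) = (1.7)²·(1 − (-0.32)²) = 2.89·0.8976 = 2.5941.

2.5941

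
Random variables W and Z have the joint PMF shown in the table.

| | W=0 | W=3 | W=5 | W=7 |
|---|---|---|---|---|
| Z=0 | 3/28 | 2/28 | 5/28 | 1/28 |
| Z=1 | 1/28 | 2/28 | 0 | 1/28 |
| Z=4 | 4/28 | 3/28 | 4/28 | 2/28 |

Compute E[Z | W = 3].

2

P(W = 3) = 1/4.
Σ Z·P over the event = 0·(2/28) + 1·(2/28) + 4·(3/28) = 1/2.
E[Z | W = 3] = (1/2) / (1/4) = 2.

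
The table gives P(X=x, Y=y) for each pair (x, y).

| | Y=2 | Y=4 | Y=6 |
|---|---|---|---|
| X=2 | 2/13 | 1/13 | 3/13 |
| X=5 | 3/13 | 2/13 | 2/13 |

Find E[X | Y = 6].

16/5

P(Y = 6) = 5/13.
Σ X·P over the event = 2·(3/13) + 5·(2/13) = 16/13.
E[X | Y = 6] = (16/13) / (5/13) = 16/5.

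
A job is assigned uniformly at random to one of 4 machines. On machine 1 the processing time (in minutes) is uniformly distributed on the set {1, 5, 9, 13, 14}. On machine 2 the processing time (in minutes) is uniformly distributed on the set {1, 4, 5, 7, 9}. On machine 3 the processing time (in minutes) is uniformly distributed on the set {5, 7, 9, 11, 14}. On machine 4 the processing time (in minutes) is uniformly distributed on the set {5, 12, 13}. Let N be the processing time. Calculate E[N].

E[N | machine 1] = (1+5+9+13+14)/5 = 42/5.
E[N | machine 2] = (1+4+5+7+9)/5 = 26/5.
E[N | machine 3] = (5+7+9+11+14)/5 = 46/5.
E[N | machine 4] = (5+12+13)/3 = 10.
By the law of total expectation,
E[N] = (1/4)·(42/5) + (1/4)·(26/5) + (1/4)·(46/5) + (1/4)·(10) = 41/5.

41/5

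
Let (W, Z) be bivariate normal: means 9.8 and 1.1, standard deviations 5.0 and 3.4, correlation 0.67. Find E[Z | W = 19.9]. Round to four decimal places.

E[Z | W=x] = μ_Z + ρ(σ_Z/σ_W)(x − μ_W) for jointly normal variables.
E[Z | W=19.9] = 1.1 + (0.67)·(3.4/5.0)·(19.9 − (9.8)) = 1.1 + (0.4556)·(10.1) = 5.7016.

5.7016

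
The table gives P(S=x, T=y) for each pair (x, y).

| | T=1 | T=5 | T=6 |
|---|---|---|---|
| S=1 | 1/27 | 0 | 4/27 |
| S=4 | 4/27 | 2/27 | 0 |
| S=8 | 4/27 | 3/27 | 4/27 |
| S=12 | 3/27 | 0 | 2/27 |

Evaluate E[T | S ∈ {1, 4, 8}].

P(S ∈ {1, 4, 8}) = 22/27.
Summing T·P(S=x,T=y) over the conditioning event gives 82/27.
E[T | S ∈ {1, 4, 8}] = (82/27) / (22/27) = 41/11.

41/11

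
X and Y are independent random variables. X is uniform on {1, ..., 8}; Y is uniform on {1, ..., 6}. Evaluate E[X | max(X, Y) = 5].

35/9

Outcomes with max(X, Y) = 5: (1,5), (2,5), (3,5), (4,5), (5,1), (5,2), (5,3), (5,4), (5,5), each with probability 1/48.
E[X | max(X, Y) = 5] = (1 + 2 + 3 + 4 + 5 + 5 + 5 + 5 + 5) / 9 = 35/9.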